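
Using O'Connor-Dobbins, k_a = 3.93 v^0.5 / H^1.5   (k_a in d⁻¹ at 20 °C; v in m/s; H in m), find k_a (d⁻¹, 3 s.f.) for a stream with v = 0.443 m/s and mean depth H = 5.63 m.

k_a ≈ 0.196 d⁻¹

k_a = 3.93 × 0.443^0.5 / 5.63^1.5 = 3.93 × 0.6656 / 13.36 = 0.1958 d⁻¹.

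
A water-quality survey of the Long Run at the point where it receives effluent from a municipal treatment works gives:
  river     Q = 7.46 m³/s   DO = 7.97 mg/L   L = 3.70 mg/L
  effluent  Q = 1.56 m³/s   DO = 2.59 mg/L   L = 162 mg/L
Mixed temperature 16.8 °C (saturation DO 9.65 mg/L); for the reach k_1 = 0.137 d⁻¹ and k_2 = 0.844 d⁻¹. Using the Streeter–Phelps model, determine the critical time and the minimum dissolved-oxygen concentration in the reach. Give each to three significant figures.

Mixed DO = (7.46×7.97 + 1.56×2.59)/(7.46+1.56) = 63.50/9.020 = 7.040 mg/L.
Mixed L₀ = (7.46×3.70 + 1.56×162)/(9.020) = 280.3/9.020 = 31.08 mg/L.
Initial deficit D₀ = C_s − DO₀ = 9.65 − 7.040 = 2.610 mg/L.
t_c = (1/0.7070) ln[(0.844/0.137)(1 − 2.610×0.7070/(0.137×31.08))] = 1.414 × ln(3.490) = 1.768 d.
D_c = (0.137/0.844) × 31.08 × e^(−0.137×1.768) = 0.1623 × 31.08 × 0.7849 = 3.959 mg/L.
Minimum DO = 9.65 − 3.959 = 5.691 mg/L.

t_c ≈ 1.77 d; minimum DO ≈ 5.69 mg/L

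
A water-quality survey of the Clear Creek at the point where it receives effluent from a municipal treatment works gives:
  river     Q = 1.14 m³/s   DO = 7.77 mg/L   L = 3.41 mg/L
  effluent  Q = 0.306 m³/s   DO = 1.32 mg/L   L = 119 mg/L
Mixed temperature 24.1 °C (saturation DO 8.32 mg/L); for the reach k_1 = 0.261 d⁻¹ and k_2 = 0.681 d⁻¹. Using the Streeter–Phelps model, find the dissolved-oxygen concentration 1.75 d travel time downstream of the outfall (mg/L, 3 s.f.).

DO ≈ 2.03 mg/L

Mixed DO = (1.14×7.77 + 0.306×1.32)/(1.14+0.306) = 9.262/1.446 = 6.405 mg/L.
Mixed L₀ = (1.14×3.41 + 0.306×119)/(1.446) = 40.30/1.446 = 27.87 mg/L.
Initial deficit D₀ = C_s − DO₀ = 8.32 − 6.405 = 1.915 mg/L.
D(1.75) = [0.261×27.87/(0.681−0.261)](e^(−0.261×1.75) − e^(−0.681×1.75)) + 1.915 e^(−0.681×1.75)
= 17.32 × (0.6333 − 0.3037) + 1.915 × 0.3037 = 6.291 mg/L.
DO = 8.32 − 6.291 = 2.029 mg/L.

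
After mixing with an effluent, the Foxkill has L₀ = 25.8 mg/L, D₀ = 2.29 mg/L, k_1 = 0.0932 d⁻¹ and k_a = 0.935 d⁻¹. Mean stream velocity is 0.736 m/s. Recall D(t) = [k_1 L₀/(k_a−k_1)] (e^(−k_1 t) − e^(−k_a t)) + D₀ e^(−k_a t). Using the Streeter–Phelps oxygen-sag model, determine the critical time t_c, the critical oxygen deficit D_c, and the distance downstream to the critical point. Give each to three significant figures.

t_c = [1/(k_a−k_1)] ln[(k_a/k_1)(1 − D₀(k_a−k_1)/(k_1 L₀))]
= [1/(0.935−0.0932)] ln[(0.935/0.0932)(1 − 2.29×0.8418/(0.0932×25.8))]
= (1/0.8418) ln[10.03 × 0.1983] = 1.188 × ln(1.989) = 1.188 × 0.6879 = 0.8171 d.
D_c = (k_1/k_a) L₀ e^(−k_1 t_c) = (0.0932/0.935) × 25.8 × e^(−0.0932×0.8171) = 0.09968 × 25.8 × 0.9267 = 2.383 mg/L.
x_c = v t_c = 0.736 m/s × 0.8171 d × 86400 s/d = 51960 m ≈ 52.0 km.

t_c ≈ 0.817 d; D_c ≈ 2.38 mg/L; x_c ≈ 52.0 km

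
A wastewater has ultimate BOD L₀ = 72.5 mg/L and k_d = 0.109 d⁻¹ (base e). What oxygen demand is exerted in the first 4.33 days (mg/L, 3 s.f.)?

y ≈ 27.3 mg/L

y_t = L₀(1 − e^(−k_d t)) = 72.5 × (1 − e^(−0.109×4.33))
= 72.5 × (1 − 0.6238) = 72.5 × 0.3762 = 27.28 mg/L.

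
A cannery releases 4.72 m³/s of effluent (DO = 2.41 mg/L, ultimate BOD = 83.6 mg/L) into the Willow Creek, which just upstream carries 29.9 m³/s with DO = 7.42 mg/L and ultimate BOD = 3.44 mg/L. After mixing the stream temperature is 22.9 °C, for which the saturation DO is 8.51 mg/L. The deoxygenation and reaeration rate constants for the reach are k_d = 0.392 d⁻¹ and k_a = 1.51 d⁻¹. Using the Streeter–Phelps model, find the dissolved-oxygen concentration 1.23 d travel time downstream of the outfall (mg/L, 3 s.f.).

DO ≈ 5.91 mg/L

Mixed DO = (29.9×7.42 + 4.72×2.41)/(29.9+4.72) = 233.2/34.62 = 6.737 mg/L.
Mixed L₀ = (29.9×3.44 + 4.72×83.6)/(34.62) = 497.4/34.62 = 14.37 mg/L.
Initial deficit D₀ = C_s − DO₀ = 8.51 − 6.737 = 1.773 mg/L.
D(1.23) = [0.392×14.37/(1.51−0.392)](e^(−0.392×1.23) − e^(−1.51×1.23)) + 1.773 e^(−1.51×1.23)
= 5.038 × (0.6174 − 0.1561) + 1.773 × 0.1561 = 2.601 mg/L.
DO = 8.51 − 2.601 = 5.909 mg/L.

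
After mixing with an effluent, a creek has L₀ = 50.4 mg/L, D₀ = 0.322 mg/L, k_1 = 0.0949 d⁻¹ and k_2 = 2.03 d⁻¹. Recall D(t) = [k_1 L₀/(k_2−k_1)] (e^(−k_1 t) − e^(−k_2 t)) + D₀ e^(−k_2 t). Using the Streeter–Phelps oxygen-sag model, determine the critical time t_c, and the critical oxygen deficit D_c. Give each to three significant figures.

t_c ≈ 1.51 d; D_c ≈ 2.04 mg/L

At the critical point dD/dt = 0, so k_1 L₀ e^(−k_1 t) = k_2 D. Substituting D(t) from the Streeter–Phelps equation and solving for t gives
t_c = ln[(k_2/k_1)(1 − D₀(k_2−k_1)/(k_1 L₀))] / (k_2−k_1).
Here k_2−k_1 = 1.935 d⁻¹ and 1 − D₀(k_2−k_1)/(k_1 L₀) = 1 − 0.322×1.935/(0.0949×50.4) = 0.8697, so
t_c = ln(21.39 × 0.8697) / 1.935 = 2.923 / 1.935 = 1.511 d.
L(t_c) = L₀ e^(−k_1 t_c) = 50.4 × 0.8664 = 43.67 mg/L, and at the critical point k_2 D_c = k_1 L, so D_c = (0.0949/2.03) × 43.67 = 2.041 mg/L.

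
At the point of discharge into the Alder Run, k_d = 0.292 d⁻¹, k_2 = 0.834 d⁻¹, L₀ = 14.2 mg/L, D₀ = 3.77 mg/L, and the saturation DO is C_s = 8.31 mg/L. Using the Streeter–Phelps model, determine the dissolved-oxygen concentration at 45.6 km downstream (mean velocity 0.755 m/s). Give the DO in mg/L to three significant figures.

Travel time t = x/v = 45.6 km / (0.755 m/s) = 45600 m / 0.755 m/s = 60400 s = 0.6990 d.
k_d L₀/(k_2−k_d) = 0.292×14.2/(0.834−0.292) = 4.146/0.5420 = 7.650 mg/L.
e^(−k_d t) = e^(−0.292×0.6990) = 0.8154; e^(−k_2 t) = e^(−0.834×0.6990) = 0.5582.
D = 7.650 × (0.8154 − 0.5582) + 3.77 × 0.5582 = 1.967 + 2.104 = 4.072 mg/L.
DO = C_s − D = 8.31 − 4.072 = 4.238 mg/L.

DO ≈ 4.24 mg/L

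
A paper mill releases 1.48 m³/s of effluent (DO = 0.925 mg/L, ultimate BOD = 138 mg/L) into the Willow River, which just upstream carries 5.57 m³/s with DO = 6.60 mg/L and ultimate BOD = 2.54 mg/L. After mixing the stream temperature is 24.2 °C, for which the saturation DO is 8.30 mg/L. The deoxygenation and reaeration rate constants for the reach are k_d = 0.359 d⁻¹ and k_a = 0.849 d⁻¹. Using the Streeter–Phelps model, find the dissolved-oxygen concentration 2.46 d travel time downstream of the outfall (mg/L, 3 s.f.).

Mixed DO = (5.57×6.60 + 1.48×0.925)/(5.57+1.48) = 38.13/7.050 = 5.409 mg/L.
Mixed L₀ = (5.57×2.54 + 1.48×138)/(7.050) = 218.4/7.050 = 30.98 mg/L.
Initial deficit D₀ = C_s − DO₀ = 8.30 − 5.409 = 2.891 mg/L.
D(2.46) = [0.359×30.98/(0.849−0.359)](e^(−0.359×2.46) − e^(−0.849×2.46)) + 2.891 e^(−0.849×2.46)
= 22.70 × (0.4135 − 0.1239) + 2.891 × 0.1239 = 6.931 mg/L.
DO = 8.30 − 6.931 = 1.369 mg/L.

DO ≈ 1.37 mg/L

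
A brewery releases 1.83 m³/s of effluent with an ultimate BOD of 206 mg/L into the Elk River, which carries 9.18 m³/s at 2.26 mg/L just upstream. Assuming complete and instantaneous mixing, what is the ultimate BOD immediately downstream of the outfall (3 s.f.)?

Flow-weighted mixing: C = (Q_r C_r + Q_w C_w)/(Q_r + Q_w)
= (9.18×2.26 + 1.83×206)/(9.18 + 1.83) = 397.7/11.01 = 36.12 mg/L.

36.1 mg/L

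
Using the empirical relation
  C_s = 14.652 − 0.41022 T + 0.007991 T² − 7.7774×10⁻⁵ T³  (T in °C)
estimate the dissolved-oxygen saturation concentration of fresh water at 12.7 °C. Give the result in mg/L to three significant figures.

C_s ≈ 10.6 mg/L

C_s = 14.652 − 0.41022×12.7 + 0.007991×12.7² − 7.7774×10⁻⁵×12.7³ = 10.57 mg/L.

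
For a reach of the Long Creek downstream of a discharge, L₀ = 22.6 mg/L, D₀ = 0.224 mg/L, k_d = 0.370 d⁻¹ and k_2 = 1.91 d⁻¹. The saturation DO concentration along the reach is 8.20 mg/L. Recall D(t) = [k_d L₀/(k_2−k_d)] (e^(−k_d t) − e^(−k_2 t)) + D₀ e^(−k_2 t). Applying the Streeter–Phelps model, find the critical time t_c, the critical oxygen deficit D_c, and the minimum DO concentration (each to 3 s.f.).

t_c = [1/(k_2−k_d)] ln[(k_2/k_d)(1 − D₀(k_2−k_d)/(k_d L₀))]
= [1/(1.91−0.370)] ln[(1.91/0.370)(1 − 0.224×1.540/(0.370×22.6))]
= (1/1.540) ln[5.162 × 0.9587] = 0.6494 × ln(4.949) = 0.6494 × 1.599 = 1.038 d.
D_c = (k_d/k_2) L₀ e^(−k_d t_c) = (0.370/1.91) × 22.6 × e^(−0.370×1.038) = 0.1937 × 22.6 × 0.6810 = 2.981 mg/L.
Minimum DO = C_s − D_c = 8.20 − 2.981 = 5.219 mg/L.

t_c ≈ 1.04 d; D_c ≈ 2.98 mg/L; min DO ≈ 5.22 mg/L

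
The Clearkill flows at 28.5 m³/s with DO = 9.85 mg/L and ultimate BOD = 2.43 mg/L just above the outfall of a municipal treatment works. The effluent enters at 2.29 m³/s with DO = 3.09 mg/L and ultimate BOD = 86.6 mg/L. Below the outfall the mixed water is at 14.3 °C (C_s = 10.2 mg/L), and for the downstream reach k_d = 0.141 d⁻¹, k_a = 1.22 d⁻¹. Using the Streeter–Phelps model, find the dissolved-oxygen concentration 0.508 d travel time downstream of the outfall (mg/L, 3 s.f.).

Mixed DO = (28.5×9.85 + 2.29×3.09)/(28.5+2.29) = 287.8/30.79 = 9.347 mg/L.
Mixed L₀ = (28.5×2.43 + 2.29×86.6)/(30.79) = 267.6/30.79 = 8.690 mg/L.
Initial deficit D₀ = C_s − DO₀ = 10.2 − 9.347 = 0.8528 mg/L.
D(0.508) = [0.141×8.690/(1.22−0.141)](e^(−0.141×0.508) − e^(−1.22×0.508)) + 0.8528 e^(−1.22×0.508)
= 1.136 × (0.9309 − 0.5381) + 0.8528 × 0.5381 = 0.9049 mg/L.
DO = 10.2 − 0.9049 = 9.295 mg/L.

DO ≈ 9.30 mg/L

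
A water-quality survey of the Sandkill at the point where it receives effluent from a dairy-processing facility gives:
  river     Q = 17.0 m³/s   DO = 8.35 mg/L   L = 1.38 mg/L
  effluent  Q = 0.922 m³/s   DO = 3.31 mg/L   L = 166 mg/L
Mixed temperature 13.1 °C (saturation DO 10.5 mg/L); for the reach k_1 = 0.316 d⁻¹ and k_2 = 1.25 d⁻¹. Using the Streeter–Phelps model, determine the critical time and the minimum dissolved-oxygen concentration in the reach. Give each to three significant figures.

Mixed DO = (17.0×8.35 + 0.922×3.31)/(17.0+0.922) = 145.0/17.92 = 8.091 mg/L.
Mixed L₀ = (17.0×1.38 + 0.922×166)/(17.92) = 176.5/17.92 = 9.849 mg/L.
Initial deficit D₀ = C_s − DO₀ = 10.5 − 8.091 = 2.409 mg/L.
t_c = (1/0.9340) ln[(1.25/0.316)(1 − 2.409×0.9340/(0.316×9.849))] = 1.071 × ln(1.096) = 0.09774 d.
D_c = (0.316/1.25) × 9.849 × e^(−0.316×0.09774) = 0.2528 × 9.849 × 0.9696 = 2.414 mg/L.
Minimum DO = 10.5 − 2.414 = 8.086 mg/L.

t_c ≈ 0.0977 d; minimum DO ≈ 8.09 mg/L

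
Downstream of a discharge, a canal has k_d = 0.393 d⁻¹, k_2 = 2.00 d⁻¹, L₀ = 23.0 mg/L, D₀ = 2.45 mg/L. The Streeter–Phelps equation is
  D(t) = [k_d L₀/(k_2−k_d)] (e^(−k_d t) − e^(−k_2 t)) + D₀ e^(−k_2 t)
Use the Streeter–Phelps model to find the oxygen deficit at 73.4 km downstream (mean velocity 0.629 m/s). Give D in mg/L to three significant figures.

Travel time t = x/v = 73.4 km / (0.629 m/s) = 73400 m / 0.629 m/s = 116700 s = 1.351 d.
k_d L₀/(k_2−k_d) = 0.393×23.0/(2.00−0.393) = 9.039/1.607 = 5.625 mg/L.
e^(−k_d t) = e^(−0.393×1.351) = 0.5881; e^(−k_2 t) = e^(−2.00×1.351) = 0.06712.
D = 5.625 × (0.5881 − 0.06712) + 2.45 × 0.06712 = 2.931 + 0.1645 = 3.095 mg/L.

D ≈ 3.10 mg/L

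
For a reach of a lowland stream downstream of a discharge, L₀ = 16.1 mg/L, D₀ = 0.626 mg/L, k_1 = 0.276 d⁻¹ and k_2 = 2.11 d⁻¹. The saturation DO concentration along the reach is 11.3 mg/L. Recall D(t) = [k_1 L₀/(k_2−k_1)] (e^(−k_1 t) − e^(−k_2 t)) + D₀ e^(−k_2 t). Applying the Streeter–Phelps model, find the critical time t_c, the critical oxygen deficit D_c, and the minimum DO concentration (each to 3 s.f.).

t_c ≈ 0.946 d; D_c ≈ 1.62 mg/L; min DO ≈ 9.68 mg/L

t_c = [1/(k_2−k_1)] ln[(k_2/k_1)(1 − D₀(k_2−k_1)/(k_1 L₀))]
= [1/(2.11−0.276)] ln[(2.11/0.276)(1 − 0.626×1.834/(0.276×16.1))]
= (1/1.834) ln[7.645 × 0.7416] = 0.5453 × ln(5.670) = 0.5453 × 1.735 = 0.9461 d.
L(t_c) = L₀ e^(−k_1 t_c) = 16.1 × 0.7702 = 12.40 mg/L, and at the critical point k_2 D_c = k_1 L, so D_c = (0.276/2.11) × 12.40 = 1.622 mg/L.
Minimum DO = C_s − D_c = 11.3 − 1.622 = 9.678 mg/L.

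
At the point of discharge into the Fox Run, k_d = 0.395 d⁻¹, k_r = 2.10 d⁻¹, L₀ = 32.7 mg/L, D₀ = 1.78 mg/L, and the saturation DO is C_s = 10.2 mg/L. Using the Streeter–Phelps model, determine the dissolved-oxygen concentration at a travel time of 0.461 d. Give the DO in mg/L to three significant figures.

k_d L₀/(k_r−k_d) = 0.395×32.7/(2.10−0.395) = 12.92/1.705 = 7.576 mg/L.
e^(−k_d t) = e^(−0.395×0.4610) = 0.8335; e^(−k_r t) = e^(−2.10×0.4610) = 0.3798.
D = 7.576 × (0.8335 − 0.3798) + 1.78 × 0.3798 = 3.437 + 0.6761 = 4.113 mg/L.
DO = C_s − D = 10.2 − 4.113 = 6.087 mg/L.

DO ≈ 6.09 mg/L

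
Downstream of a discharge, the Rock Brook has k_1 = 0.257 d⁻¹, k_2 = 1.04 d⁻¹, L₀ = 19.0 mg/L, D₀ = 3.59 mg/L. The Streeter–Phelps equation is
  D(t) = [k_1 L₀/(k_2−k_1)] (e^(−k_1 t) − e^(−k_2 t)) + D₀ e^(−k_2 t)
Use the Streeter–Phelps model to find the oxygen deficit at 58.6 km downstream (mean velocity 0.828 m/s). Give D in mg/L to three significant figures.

Travel time t = x/v = 58.6 km / (0.828 m/s) = 58600 m / 0.828 m/s = 70770 s = 0.8191 d.
k_1 L₀/(k_2−k_1) = 0.257×19.0/(1.04−0.257) = 4.883/0.7830 = 6.236 mg/L.
e^(−k_1 t) = e^(−0.257×0.8191) = 0.8102; e^(−k_2 t) = e^(−1.04×0.8191) = 0.4266.
D = 6.236 × (0.8102 − 0.4266) + 3.59 × 0.4266 = 2.392 + 1.532 = 3.923 mg/L.

D ≈ 3.92 mg/L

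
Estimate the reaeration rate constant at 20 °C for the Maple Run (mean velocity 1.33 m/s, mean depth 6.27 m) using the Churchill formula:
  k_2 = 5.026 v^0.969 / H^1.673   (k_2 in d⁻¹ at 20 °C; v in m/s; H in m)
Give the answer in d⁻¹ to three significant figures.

k_2 ≈ 0.307 d⁻¹

k_2 = 5.026 × 1.33^0.969 / 6.27^1.673 = 5.026 × 1.318 / 21.57 = 0.3072 d⁻¹.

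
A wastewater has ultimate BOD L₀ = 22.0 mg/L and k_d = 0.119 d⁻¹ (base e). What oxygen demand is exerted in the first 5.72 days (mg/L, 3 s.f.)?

y ≈ 10.9 mg/L

y_t = L₀(1 − e^(−k_d t)) = 22.0 × (1 − e^(−0.119×5.72))
= 22.0 × (1 − 0.5063) = 22.0 × 0.4937 = 10.86 mg/L.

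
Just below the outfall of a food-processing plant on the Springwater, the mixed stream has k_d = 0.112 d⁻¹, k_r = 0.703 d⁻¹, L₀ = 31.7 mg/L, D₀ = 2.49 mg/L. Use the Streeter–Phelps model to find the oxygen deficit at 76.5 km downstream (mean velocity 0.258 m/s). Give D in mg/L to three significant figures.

D ≈ 3.78 mg/L

Travel time t = x/v = 76.5 km / (0.258 m/s) = 76500 m / 0.258 m/s = 296500 s = 3.432 d.
k_d L₀/(k_r−k_d) = 0.112×31.7/(0.703−0.112) = 3.550/0.5910 = 6.007 mg/L.
e^(−k_d t) = e^(−0.112×3.432) = 0.6809; e^(−k_r t) = e^(−0.703×3.432) = 0.08958.
D = 6.007 × (0.6809 − 0.08958) + 2.49 × 0.08958 = 3.552 + 0.2231 = 3.775 mg/L.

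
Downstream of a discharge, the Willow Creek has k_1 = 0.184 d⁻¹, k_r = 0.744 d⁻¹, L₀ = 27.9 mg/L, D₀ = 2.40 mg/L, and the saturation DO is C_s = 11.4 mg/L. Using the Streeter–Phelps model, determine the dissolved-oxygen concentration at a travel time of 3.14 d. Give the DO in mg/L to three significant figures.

k_1 L₀/(k_r−k_1) = 0.184×27.9/(0.744−0.184) = 5.134/0.5600 = 9.167 mg/L.
e^(−k_1 t) = e^(−0.184×3.140) = 0.5612; e^(−k_r t) = e^(−0.744×3.140) = 0.09670.
D = 9.167 × (0.5612 − 0.09670) + 2.40 × 0.09670 = 4.258 + 0.2321 = 4.490 mg/L.
DO = C_s − D = 11.4 − 4.490 = 6.910 mg/L.

DO ≈ 6.91 mg/L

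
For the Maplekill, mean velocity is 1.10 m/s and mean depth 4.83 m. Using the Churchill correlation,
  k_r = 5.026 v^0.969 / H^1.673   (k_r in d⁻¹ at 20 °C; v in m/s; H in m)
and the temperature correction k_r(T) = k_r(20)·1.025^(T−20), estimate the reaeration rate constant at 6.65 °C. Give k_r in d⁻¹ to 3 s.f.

k_r ≈ 0.284 d⁻¹

k_r(20) = 5.026 × 1.10^0.969 / 4.83^1.673 = 5.026 × 1.097 / 13.94 = 0.3954 d⁻¹.
k_r(6.65) = 0.3954 × 1.025^(6.65−20) = 0.3954 × 0.7192 = 0.2844 d⁻¹.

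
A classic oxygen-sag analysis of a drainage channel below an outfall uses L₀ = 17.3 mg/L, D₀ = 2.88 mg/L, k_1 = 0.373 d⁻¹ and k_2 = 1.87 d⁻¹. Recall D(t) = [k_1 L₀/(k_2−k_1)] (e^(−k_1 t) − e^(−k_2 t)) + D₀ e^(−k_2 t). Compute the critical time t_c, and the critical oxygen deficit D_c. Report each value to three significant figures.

t_c = [1/(k_2−k_1)] ln[(k_2/k_1)(1 − D₀(k_2−k_1)/(k_1 L₀))]
= [1/(1.87−0.373)] ln[(1.87/0.373)(1 − 2.88×1.497/(0.373×17.3))]
= (1/1.497) ln[5.013 × 0.3319] = 0.6680 × ln(1.664) = 0.6680 × 0.5091 = 0.3401 d.
L(t_c) = L₀ e^(−k_1 t_c) = 17.3 × 0.8809 = 15.24 mg/L, and at the critical point k_2 D_c = k_1 L, so D_c = (0.373/1.87) × 15.24 = 3.040 mg/L.

t_c ≈ 0.340 d; D_c ≈ 3.04 mg/L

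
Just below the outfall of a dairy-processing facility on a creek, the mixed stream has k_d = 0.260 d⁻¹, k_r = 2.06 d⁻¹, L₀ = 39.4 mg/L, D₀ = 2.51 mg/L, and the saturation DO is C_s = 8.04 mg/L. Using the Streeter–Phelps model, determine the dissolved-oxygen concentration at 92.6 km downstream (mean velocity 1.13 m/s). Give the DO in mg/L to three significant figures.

DO ≈ 4.04 mg/L

Travel time t = x/v = 92.6 km / (1.13 m/s) = 92600 m / 1.13 m/s = 81950 s = 0.9485 d.
k_d L₀/(k_r−k_d) = 0.260×39.4/(2.06−0.260) = 10.24/1.800 = 5.691 mg/L.
e^(−k_d t) = e^(−0.260×0.9485) = 0.7815; e^(−k_r t) = e^(−2.06×0.9485) = 0.1417.
D = 5.691 × (0.7815 − 0.1417) + 2.51 × 0.1417 = 3.641 + 0.3557 = 3.996 mg/L.
DO = C_s − D = 8.04 − 3.996 = 4.044 mg/L.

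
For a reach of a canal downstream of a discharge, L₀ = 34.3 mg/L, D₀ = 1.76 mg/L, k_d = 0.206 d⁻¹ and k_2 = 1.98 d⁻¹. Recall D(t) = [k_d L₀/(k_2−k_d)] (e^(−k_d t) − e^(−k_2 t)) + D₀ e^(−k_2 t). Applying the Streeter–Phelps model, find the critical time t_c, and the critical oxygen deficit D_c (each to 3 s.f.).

t_c = [1/(k_2−k_d)] ln[(k_2/k_d)(1 − D₀(k_2−k_d)/(k_d L₀))]
= [1/(1.98−0.206)] ln[(1.98/0.206)(1 − 1.76×1.774/(0.206×34.3))]
= (1/1.774) ln[9.612 × 0.5581] = 0.5637 × ln(5.364) = 0.5637 × 1.680 = 0.9469 d.
D_c = (k_d/k_2) L₀ e^(−k_d t_c) = (0.206/1.98) × 34.3 × e^(−0.206×0.9469) = 0.1040 × 34.3 × 0.8228 = 2.936 mg/L.

t_c ≈ 0.947 d; D_c ≈ 2.94 mg/L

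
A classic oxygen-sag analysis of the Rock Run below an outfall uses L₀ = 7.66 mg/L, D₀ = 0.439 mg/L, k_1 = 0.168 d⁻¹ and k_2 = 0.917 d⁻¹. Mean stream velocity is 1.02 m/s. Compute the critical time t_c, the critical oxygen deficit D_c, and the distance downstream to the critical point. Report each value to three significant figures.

t_c ≈ 1.87 d; D_c ≈ 1.02 mg/L; x_c ≈ 165 km

With k_2/k_1 = 5.458 and 1 − D₀(k_2−k_1)/(k_1 L₀) = 0.7445,
t_c = ln(5.458 × 0.7445) / (0.917 − 0.168) = ln(4.064) / 0.7490 = 1.402/0.7490 = 1.872 d.
D_c = (k_1/k_2) L₀ e^(−k_1 t_c) = (0.168/0.917) × 7.66 × e^(−0.168×1.872) = 0.1832 × 7.66 × 0.7302 = 1.025 mg/L.
x_c = v t_c = 1.02 m/s × 1.872 d × 86400 s/d = 165000 m ≈ 165 km.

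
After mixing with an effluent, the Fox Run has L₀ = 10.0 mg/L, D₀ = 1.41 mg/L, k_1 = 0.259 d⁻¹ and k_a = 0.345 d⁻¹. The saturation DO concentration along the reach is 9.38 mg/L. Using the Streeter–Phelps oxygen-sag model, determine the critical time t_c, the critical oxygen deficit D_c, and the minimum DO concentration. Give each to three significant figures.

At the critical point dD/dt = 0, so k_1 L₀ e^(−k_1 t) = k_a D. Substituting D(t) from the Streeter–Phelps equation and solving for t gives
t_c = ln[(k_a/k_1)(1 − D₀(k_a−k_1)/(k_1 L₀))] / (k_a−k_1).
Here k_a−k_1 = 0.08600 d⁻¹ and 1 − D₀(k_a−k_1)/(k_1 L₀) = 1 − 1.41×0.08600/(0.259×10.0) = 0.9532, so
t_c = ln(1.332 × 0.9532) / 0.08600 = 0.2388 / 0.08600 = 2.776 d.
D_c = (k_1/k_a) L₀ e^(−k_1 t_c) = (0.259/0.345) × 10.0 × e^(−0.259×2.776) = 0.7507 × 10.0 × 0.4872 = 3.658 mg/L.
Minimum DO = C_s − D_c = 9.38 − 3.658 = 5.722 mg/L.

t_c ≈ 2.78 d; D_c ≈ 3.66 mg/L; min DO ≈ 5.72 mg/L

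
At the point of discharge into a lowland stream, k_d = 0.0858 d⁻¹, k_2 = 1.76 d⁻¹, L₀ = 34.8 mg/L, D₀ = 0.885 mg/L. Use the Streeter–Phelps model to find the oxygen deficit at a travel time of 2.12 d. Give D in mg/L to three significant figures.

k_d L₀/(k_2−k_d) = 0.0858×34.8/(1.76−0.0858) = 2.986/1.674 = 1.783 mg/L.
e^(−k_d t) = e^(−0.0858×2.120) = 0.8337; e^(−k_2 t) = e^(−1.76×2.120) = 0.02396.
D = 1.783 × (0.8337 − 0.02396) + 0.885 × 0.02396 = 1.444 + 0.02121 = 1.465 mg/L.

D ≈ 1.47 mg/L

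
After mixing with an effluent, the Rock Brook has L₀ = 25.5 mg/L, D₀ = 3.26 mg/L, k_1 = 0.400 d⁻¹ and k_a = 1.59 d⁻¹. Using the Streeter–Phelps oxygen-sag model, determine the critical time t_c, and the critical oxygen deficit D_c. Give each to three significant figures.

t_c ≈ 0.758 d; D_c ≈ 4.74 mg/L

t_c = [1/(k_a−k_1)] ln[(k_a/k_1)(1 − D₀(k_a−k_1)/(k_1 L₀))]
= [1/(1.59−0.400)] ln[(1.59/0.400)(1 − 3.26×1.190/(0.400×25.5))]
= (1/1.190) ln[3.975 × 0.6197] = 0.8403 × ln(2.463) = 0.8403 × 0.9015 = 0.7575 d.
D_c = (k_1/k_a) L₀ e^(−k_1 t_c) = (0.400/1.59) × 25.5 × e^(−0.400×0.7575) = 0.2516 × 25.5 × 0.7386 = 4.738 mg/L.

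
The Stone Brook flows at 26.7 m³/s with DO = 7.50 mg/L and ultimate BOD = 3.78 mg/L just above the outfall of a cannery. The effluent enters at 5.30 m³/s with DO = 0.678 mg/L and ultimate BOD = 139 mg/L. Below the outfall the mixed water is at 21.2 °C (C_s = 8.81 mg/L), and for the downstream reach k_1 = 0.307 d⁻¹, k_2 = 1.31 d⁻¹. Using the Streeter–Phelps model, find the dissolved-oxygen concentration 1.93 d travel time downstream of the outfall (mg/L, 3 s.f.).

DO ≈ 4.82 mg/L

Mixed DO = (26.7×7.50 + 5.30×0.678)/(26.7+5.30) = 203.8/32.00 = 6.370 mg/L.
Mixed L₀ = (26.7×3.78 + 5.30×139)/(32.00) = 837.6/32.00 = 26.18 mg/L.
Initial deficit D₀ = C_s − DO₀ = 8.81 − 6.370 = 2.440 mg/L.
D(1.93) = [0.307×26.18/(1.31−0.307)](e^(−0.307×1.93) − e^(−1.31×1.93)) + 2.440 e^(−1.31×1.93)
= 8.012 × (0.5529 − 0.07979) + 2.440 × 0.07979 = 3.985 mg/L.
DO = 8.81 − 3.985 = 4.825 mg/L.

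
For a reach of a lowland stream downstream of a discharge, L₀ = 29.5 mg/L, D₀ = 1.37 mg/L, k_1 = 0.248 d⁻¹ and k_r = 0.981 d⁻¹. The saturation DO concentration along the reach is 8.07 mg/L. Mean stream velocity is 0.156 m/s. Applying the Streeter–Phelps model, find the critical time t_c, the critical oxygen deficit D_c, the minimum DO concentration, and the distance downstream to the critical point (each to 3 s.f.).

At the critical point dD/dt = 0, so k_1 L₀ e^(−k_1 t) = k_r D. Substituting D(t) from the Streeter–Phelps equation and solving for t gives
t_c = ln[(k_r/k_1)(1 − D₀(k_r−k_1)/(k_1 L₀))] / (k_r−k_1).
Here k_r−k_1 = 0.7330 d⁻¹ and 1 − D₀(k_r−k_1)/(k_1 L₀) = 1 − 1.37×0.7330/(0.248×29.5) = 0.8627, so
t_c = ln(3.956 × 0.8627) / 0.7330 = 1.227 / 0.7330 = 1.675 d.
L(t_c) = L₀ e^(−k_1 t_c) = 29.5 × 0.6601 = 19.47 mg/L, and at the critical point k_r D_c = k_1 L, so D_c = (0.248/0.981) × 19.47 = 4.923 mg/L.
Minimum DO = C_s − D_c = 8.07 − 4.923 = 3.147 mg/L.
x_c = v t_c = 0.156 m/s × 1.675 d × 86400 s/d = 22570 m ≈ 22.6 km.

t_c ≈ 1.67 d; D_c ≈ 4.92 mg/L; min DO ≈ 3.15 mg/L; x_c ≈ 22.6 km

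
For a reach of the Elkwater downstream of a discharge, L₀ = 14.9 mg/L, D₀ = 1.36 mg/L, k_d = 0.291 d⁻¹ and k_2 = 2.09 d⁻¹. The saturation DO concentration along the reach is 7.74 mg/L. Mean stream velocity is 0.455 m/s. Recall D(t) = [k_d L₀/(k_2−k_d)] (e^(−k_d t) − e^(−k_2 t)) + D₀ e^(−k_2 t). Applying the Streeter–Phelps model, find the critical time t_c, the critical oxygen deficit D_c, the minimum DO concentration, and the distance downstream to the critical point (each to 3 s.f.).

t_c ≈ 0.634 d; D_c ≈ 1.72 mg/L; min DO ≈ 6.02 mg/L; x_c ≈ 24.9 km

t_c = [1/(k_2−k_d)] ln[(k_2/k_d)(1 − D₀(k_2−k_d)/(k_d L₀))]
= [1/(2.09−0.291)] ln[(2.09/0.291)(1 − 1.36×1.799/(0.291×14.9))]
= (1/1.799) ln[7.182 × 0.4357] = 0.5559 × ln(3.129) = 0.5559 × 1.141 = 0.6342 d.
D_c = (k_d/k_2) L₀ e^(−k_d t_c) = (0.291/2.09) × 14.9 × e^(−0.291×0.6342) = 0.1392 × 14.9 × 0.8315 = 1.725 mg/L.
Minimum DO = C_s − D_c = 7.74 − 1.725 = 6.015 mg/L.
x_c = v t_c = 0.455 m/s × 0.6342 d × 86400 s/d = 24930 m ≈ 24.9 km.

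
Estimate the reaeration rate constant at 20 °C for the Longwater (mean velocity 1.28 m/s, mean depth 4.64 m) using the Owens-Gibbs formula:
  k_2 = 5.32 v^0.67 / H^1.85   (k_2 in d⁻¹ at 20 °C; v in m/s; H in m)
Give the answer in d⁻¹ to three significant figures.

k_2 = 5.32 × 1.28^0.67 / 4.64^1.85 = 5.32 × 1.180 / 17.10 = 0.3670 d⁻¹.

k_2 ≈ 0.367 d⁻¹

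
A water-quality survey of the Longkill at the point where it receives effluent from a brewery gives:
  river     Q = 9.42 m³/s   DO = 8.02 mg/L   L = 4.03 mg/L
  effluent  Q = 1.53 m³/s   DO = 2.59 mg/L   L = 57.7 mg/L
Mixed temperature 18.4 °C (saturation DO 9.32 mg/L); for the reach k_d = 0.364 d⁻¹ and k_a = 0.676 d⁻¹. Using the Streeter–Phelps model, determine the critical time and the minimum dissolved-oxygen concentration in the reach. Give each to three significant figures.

t_c ≈ 1.45 d; minimum DO ≈ 5.66 mg/L

Mixed DO = (9.42×8.02 + 1.53×2.59)/(9.42+1.53) = 79.51/10.95 = 7.261 mg/L.
Mixed L₀ = (9.42×4.03 + 1.53×57.7)/(10.95) = 126.2/10.95 = 11.53 mg/L.
Initial deficit D₀ = C_s − DO₀ = 9.32 − 7.261 = 2.059 mg/L.
t_c = (1/0.3120) ln[(0.676/0.364)(1 − 2.059×0.3120/(0.364×11.53))] = 3.205 × ln(1.573) = 1.452 d.
D_c = (0.364/0.676) × 11.53 × e^(−0.364×1.452) = 0.5385 × 11.53 × 0.5895 = 3.660 mg/L.
Minimum DO = 9.32 − 3.660 = 5.660 mg/L.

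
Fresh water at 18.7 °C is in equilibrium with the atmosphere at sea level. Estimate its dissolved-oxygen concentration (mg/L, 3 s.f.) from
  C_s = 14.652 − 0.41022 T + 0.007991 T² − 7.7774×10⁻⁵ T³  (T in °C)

C_s ≈ 9.27 mg/L

C_s = 14.652 − 0.41022×18.7 + 0.007991×18.7² − 7.7774×10⁻⁵×18.7³ = 9.267 mg/L.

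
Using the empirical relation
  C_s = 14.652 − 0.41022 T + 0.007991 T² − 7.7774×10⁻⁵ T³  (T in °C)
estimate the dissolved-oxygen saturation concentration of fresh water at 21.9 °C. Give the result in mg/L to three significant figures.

C_s = 14.652 − 0.41022×21.9 + 0.007991×21.9² − 7.7774×10⁻⁵×21.9³ = 8.684 mg/L.

C_s ≈ 8.68 mg/L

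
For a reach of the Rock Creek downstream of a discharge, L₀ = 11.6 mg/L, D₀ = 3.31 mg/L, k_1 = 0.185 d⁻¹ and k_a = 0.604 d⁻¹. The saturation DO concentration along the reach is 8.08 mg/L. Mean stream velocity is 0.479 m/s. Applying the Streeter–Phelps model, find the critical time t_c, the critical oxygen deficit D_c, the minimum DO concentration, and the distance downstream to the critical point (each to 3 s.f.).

t_c ≈ 0.344 d; D_c ≈ 3.33 mg/L; min DO ≈ 4.75 mg/L; x_c ≈ 14.2 km

At the critical point dD/dt = 0, so k_1 L₀ e^(−k_1 t) = k_a D. Substituting D(t) from the Streeter–Phelps equation and solving for t gives
t_c = ln[(k_a/k_1)(1 − D₀(k_a−k_1)/(k_1 L₀))] / (k_a−k_1).
Here k_a−k_1 = 0.4190 d⁻¹ and 1 − D₀(k_a−k_1)/(k_1 L₀) = 1 − 3.31×0.4190/(0.185×11.6) = 0.3537, so
t_c = ln(3.265 × 0.3537) / 0.4190 = 0.1440 / 0.4190 = 0.3437 d.
L(t_c) = L₀ e^(−k_1 t_c) = 11.6 × 0.9384 = 10.89 mg/L, and at the critical point k_a D_c = k_1 L, so D_c = (0.185/0.604) × 10.89 = 3.334 mg/L.
Minimum DO = C_s − D_c = 8.08 − 3.334 = 4.746 mg/L.
x_c = v t_c = 0.479 m/s × 0.3437 d × 86400 s/d = 14220 m ≈ 14.2 km.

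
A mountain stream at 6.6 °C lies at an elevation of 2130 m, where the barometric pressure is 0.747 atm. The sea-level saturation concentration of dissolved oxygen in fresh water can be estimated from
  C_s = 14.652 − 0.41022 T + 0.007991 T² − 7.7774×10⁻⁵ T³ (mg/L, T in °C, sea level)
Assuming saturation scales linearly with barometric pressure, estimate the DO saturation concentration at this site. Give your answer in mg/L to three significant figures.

C_s ≈ 9.17 mg/L

At sea level: C_s = 14.652 − 0.41022×6.6 + 0.007991×6.6² − 7.7774×10⁻⁵×6.6³ = 12.27 mg/L.
Pressure correction: C_s' = 12.27 × 0.747 = 9.166 mg/L.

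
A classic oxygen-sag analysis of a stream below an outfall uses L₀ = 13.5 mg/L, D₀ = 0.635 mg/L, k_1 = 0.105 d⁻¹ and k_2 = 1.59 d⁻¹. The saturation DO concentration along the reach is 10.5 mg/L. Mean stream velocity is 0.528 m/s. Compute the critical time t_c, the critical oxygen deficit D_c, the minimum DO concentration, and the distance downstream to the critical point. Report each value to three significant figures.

With k_2/k_1 = 15.14 and 1 − D₀(k_2−k_1)/(k_1 L₀) = 0.3348,
t_c = ln(15.14 × 0.3348) / (1.59 − 0.105) = ln(5.069) / 1.485 = 1.623/1.485 = 1.093 d.
L(t_c) = L₀ e^(−k_1 t_c) = 13.5 × 0.8916 = 12.04 mg/L, and at the critical point k_2 D_c = k_1 L, so D_c = (0.105/1.59) × 12.04 = 0.7948 mg/L.
Minimum DO = C_s − D_c = 10.5 − 0.7948 = 9.705 mg/L.
x_c = v t_c = 0.528 m/s × 1.093 d × 86400 s/d = 49860 m ≈ 49.9 km.

t_c ≈ 1.09 d; D_c ≈ 0.795 mg/L; min DO ≈ 9.71 mg/L; x_c ≈ 49.9 km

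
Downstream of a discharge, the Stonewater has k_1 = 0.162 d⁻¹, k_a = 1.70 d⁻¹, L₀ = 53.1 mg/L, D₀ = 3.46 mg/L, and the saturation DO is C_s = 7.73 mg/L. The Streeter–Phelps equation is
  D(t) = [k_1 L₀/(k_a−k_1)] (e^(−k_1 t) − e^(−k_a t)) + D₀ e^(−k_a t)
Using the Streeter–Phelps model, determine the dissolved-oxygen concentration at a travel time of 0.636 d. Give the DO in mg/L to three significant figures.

DO ≈ 3.41 mg/L

k_1 L₀/(k_a−k_1) = 0.162×53.1/(1.70−0.162) = 8.602/1.538 = 5.593 mg/L.
e^(−k_1 t) = e^(−0.162×0.6360) = 0.9021; e^(−k_a t) = e^(−1.70×0.6360) = 0.3392.
D = 5.593 × (0.9021 − 0.3392) + 3.46 × 0.3392 = 3.148 + 1.174 = 4.322 mg/L.
DO = C_s − D = 7.73 − 4.322 = 3.408 mg/L.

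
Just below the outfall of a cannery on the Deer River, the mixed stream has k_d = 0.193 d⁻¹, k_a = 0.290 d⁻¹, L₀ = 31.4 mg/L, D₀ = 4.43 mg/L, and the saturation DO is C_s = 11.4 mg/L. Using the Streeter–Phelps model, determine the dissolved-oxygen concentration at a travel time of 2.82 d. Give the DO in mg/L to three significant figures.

DO ≈ 0.769 mg/L

k_d L₀/(k_a−k_d) = 0.193×31.4/(0.290−0.193) = 6.060/0.09700 = 62.48 mg/L.
e^(−k_d t) = e^(−0.193×2.820) = 0.5803; e^(−k_a t) = e^(−0.290×2.820) = 0.4414.
D = 62.48 × (0.5803 − 0.4414) + 4.43 × 0.4414 = 8.676 + 1.955 = 10.63 mg/L.
DO = C_s − D = 11.4 − 10.63 = 0.7685 mg/L.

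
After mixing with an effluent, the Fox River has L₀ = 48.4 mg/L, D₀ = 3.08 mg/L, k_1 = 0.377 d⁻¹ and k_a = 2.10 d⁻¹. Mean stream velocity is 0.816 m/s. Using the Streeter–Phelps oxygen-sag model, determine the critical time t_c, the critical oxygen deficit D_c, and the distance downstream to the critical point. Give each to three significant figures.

t_c ≈ 0.797 d; D_c ≈ 6.43 mg/L; x_c ≈ 56.2 km

At the critical point dD/dt = 0, so k_1 L₀ e^(−k_1 t) = k_a D. Substituting D(t) from the Streeter–Phelps equation and solving for t gives
t_c = ln[(k_a/k_1)(1 − D₀(k_a−k_1)/(k_1 L₀))] / (k_a−k_1).
Here k_a−k_1 = 1.723 d⁻¹ and 1 − D₀(k_a−k_1)/(k_1 L₀) = 1 − 3.08×1.723/(0.377×48.4) = 0.7092, so
t_c = ln(5.570 × 0.7092) / 1.723 = 1.374 / 1.723 = 0.7973 d.
D_c = (k_1/k_a) L₀ e^(−k_1 t_c) = (0.377/2.10) × 48.4 × e^(−0.377×0.7973) = 0.1795 × 48.4 × 0.7404 = 6.433 mg/L.
x_c = v t_c = 0.816 m/s × 0.7973 d × 86400 s/d = 56210 m ≈ 56.2 km.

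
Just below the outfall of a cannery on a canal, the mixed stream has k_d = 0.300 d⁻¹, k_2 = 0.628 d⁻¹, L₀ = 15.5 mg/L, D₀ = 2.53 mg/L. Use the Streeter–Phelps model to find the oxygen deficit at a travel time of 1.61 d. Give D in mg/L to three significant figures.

D ≈ 4.51 mg/L

k_d L₀/(k_2−k_d) = 0.300×15.5/(0.628−0.300) = 4.650/0.3280 = 14.18 mg/L.
e^(−k_d t) = e^(−0.300×1.610) = 0.6169; e^(−k_2 t) = e^(−0.628×1.610) = 0.3638.
D = 14.18 × (0.6169 − 0.3638) + 2.53 × 0.3638 = 3.588 + 0.9205 = 4.509 mg/L.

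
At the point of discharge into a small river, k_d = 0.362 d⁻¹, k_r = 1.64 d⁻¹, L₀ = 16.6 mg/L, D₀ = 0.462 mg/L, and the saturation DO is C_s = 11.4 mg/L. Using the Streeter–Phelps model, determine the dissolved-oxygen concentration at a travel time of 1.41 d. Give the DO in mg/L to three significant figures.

k_d L₀/(k_r−k_d) = 0.362×16.6/(1.64−0.362) = 6.009/1.278 = 4.702 mg/L.
e^(−k_d t) = e^(−0.362×1.410) = 0.6002; e^(−k_r t) = e^(−1.64×1.410) = 0.09902.
D = 4.702 × (0.6002 − 0.09902) + 0.462 × 0.09902 = 2.357 + 0.04575 = 2.403 mg/L.
DO = C_s − D = 11.4 − 2.403 = 8.997 mg/L.

DO ≈ 9.00 mg/L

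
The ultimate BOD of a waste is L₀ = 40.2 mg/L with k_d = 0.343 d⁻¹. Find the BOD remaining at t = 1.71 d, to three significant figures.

L_t = L₀ e^(−k_d t) = 40.2 × e^(−0.343×1.71) = 40.2 × 0.5563 = 22.36 mg/L.

L ≈ 22.4 mg/L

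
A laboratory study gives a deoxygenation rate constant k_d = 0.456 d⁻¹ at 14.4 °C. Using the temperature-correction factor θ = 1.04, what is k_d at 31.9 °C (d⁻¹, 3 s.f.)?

k_d(T₂) = k_d(T₁) · θ^(T₂−T₁) = 0.456 × 1.04^(31.9−14.4)
= 0.456 × 1.04^17.5 = 0.456 × 1.986 = 0.9058 d⁻¹.

k_d ≈ 0.906 d⁻¹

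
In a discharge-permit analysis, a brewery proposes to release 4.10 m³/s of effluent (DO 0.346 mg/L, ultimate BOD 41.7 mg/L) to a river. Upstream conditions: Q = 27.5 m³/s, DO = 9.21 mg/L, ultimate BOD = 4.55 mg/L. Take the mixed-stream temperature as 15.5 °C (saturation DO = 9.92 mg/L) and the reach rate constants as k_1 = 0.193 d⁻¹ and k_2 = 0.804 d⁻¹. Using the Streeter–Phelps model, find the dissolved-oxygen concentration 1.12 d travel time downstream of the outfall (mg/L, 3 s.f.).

Mixed DO = (27.5×9.21 + 4.10×0.346)/(27.5+4.10) = 254.7/31.60 = 8.060 mg/L.
Mixed L₀ = (27.5×4.55 + 4.10×41.7)/(31.60) = 296.1/31.60 = 9.370 mg/L.
Initial deficit D₀ = C_s − DO₀ = 9.92 − 8.060 = 1.860 mg/L.
D(1.12) = [0.193×9.370/(0.804−0.193)](e^(−0.193×1.12) − e^(−0.804×1.12)) + 1.860 e^(−0.804×1.12)
= 2.960 × (0.8056 − 0.4064) + 1.860 × 0.4064 = 1.938 mg/L.
DO = 9.92 − 1.938 = 7.982 mg/L.

DO ≈ 7.98 mg/L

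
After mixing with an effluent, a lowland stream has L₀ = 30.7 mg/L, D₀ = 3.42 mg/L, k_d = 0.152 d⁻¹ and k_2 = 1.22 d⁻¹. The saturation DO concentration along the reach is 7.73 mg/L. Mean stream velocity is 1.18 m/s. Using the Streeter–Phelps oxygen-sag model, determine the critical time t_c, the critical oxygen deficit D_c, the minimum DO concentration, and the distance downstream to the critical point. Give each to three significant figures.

At the critical point dD/dt = 0, so k_d L₀ e^(−k_d t) = k_2 D. Substituting D(t) from the Streeter–Phelps equation and solving for t gives
t_c = ln[(k_2/k_d)(1 − D₀(k_2−k_d)/(k_d L₀))] / (k_2−k_d).
Here k_2−k_d = 1.068 d⁻¹ and 1 − D₀(k_2−k_d)/(k_d L₀) = 1 − 3.42×1.068/(0.152×30.7) = 0.2173, so
t_c = ln(8.026 × 0.2173) / 1.068 = 0.5561 / 1.068 = 0.5207 d.
L(t_c) = L₀ e^(−k_d t_c) = 30.7 × 0.9239 = 28.36 mg/L, and at the critical point k_2 D_c = k_d L, so D_c = (0.152/1.22) × 28.36 = 3.534 mg/L.
Minimum DO = C_s − D_c = 7.73 − 3.534 = 4.196 mg/L.
x_c = v t_c = 1.18 m/s × 0.5207 d × 86400 s/d = 53080 m ≈ 53.1 km.

t_c ≈ 0.521 d; D_c ≈ 3.53 mg/L; min DO ≈ 4.20 mg/L; x_c ≈ 53.1 km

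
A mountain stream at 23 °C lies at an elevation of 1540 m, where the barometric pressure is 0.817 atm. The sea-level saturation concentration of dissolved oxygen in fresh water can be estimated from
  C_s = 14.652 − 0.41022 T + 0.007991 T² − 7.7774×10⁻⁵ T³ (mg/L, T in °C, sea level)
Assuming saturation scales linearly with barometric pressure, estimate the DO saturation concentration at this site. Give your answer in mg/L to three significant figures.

C_s ≈ 6.94 mg/L

At sea level: C_s = 14.652 − 0.41022×23 + 0.007991×23² − 7.7774×10⁻⁵×23³ = 8.498 mg/L.
Pressure correction: C_s' = 8.498 × 0.817 = 6.943 mg/L.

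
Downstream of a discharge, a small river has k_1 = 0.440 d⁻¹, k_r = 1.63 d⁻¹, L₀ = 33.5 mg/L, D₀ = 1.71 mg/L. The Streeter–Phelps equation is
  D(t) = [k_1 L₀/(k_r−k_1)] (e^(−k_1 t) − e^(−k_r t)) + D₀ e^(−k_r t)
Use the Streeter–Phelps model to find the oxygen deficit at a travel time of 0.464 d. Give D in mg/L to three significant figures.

D ≈ 5.09 mg/L

k_1 L₀/(k_r−k_1) = 0.440×33.5/(1.63−0.440) = 14.74/1.190 = 12.39 mg/L.
e^(−k_1 t) = e^(−0.440×0.4640) = 0.8153; e^(−k_r t) = e^(−1.63×0.4640) = 0.4694.
D = 12.39 × (0.8153 − 0.4694) + 1.71 × 0.4694 = 4.285 + 0.8027 = 5.088 mg/L.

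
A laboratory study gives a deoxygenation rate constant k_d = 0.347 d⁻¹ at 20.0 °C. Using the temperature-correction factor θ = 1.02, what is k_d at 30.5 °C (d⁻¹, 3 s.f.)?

k_d ≈ 0.427 d⁻¹

k_d(T₂) = k_d(T₁) · θ^(T₂−T₁) = 0.347 × 1.02^(30.5−20.0)
= 0.347 × 1.02^10.5 = 0.347 × 1.231 = 0.4272 d⁻¹.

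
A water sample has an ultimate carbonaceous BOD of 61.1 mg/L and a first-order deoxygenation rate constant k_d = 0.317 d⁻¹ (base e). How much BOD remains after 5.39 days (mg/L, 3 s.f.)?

L ≈ 11.1 mg/L

L_t = L₀ e^(−k_d t) = 61.1 × e^(−0.317×5.39) = 61.1 × 0.1811 = 11.07 mg/L.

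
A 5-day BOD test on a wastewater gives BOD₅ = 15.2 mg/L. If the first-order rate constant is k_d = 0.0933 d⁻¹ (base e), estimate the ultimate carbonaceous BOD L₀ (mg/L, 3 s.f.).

L₀ ≈ 40.8 mg/L

BOD₅ = L₀(1 − e^(−5k_d)) ⇒ L₀ = BOD₅ / (1 − e^(−5×0.0933))
= 15.2 / (1 − 0.6272) = 15.2 / 0.3728 = 40.77 mg/L.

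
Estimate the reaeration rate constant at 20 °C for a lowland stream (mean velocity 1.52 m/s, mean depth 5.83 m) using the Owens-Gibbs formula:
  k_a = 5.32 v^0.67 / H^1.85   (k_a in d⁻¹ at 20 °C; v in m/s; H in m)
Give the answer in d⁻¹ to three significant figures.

k_a ≈ 0.270 d⁻¹

k_a = 5.32 × 1.52^0.67 / 5.83^1.85 = 5.32 × 1.324 / 26.09 = 0.2699 d⁻¹.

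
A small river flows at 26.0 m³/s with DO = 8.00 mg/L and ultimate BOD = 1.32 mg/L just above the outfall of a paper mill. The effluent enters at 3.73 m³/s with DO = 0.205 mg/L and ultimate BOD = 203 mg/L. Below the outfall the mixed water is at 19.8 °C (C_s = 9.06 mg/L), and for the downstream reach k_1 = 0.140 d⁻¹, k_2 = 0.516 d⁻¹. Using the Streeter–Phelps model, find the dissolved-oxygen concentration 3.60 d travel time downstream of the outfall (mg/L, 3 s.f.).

Mixed DO = (26.0×8.00 + 3.73×0.205)/(26.0+3.73) = 208.8/29.73 = 7.022 mg/L.
Mixed L₀ = (26.0×1.32 + 3.73×203)/(29.73) = 791.5/29.73 = 26.62 mg/L.
Initial deficit D₀ = C_s − DO₀ = 9.06 − 7.022 = 2.038 mg/L.
D(3.60) = [0.140×26.62/(0.516−0.140)](e^(−0.140×3.60) − e^(−0.516×3.60)) + 2.038 e^(−0.516×3.60)
= 9.913 × (0.6041 − 0.1560) + 2.038 × 0.1560 = 4.760 mg/L.
DO = 9.06 − 4.760 = 4.300 mg/L.

DO ≈ 4.30 mg/L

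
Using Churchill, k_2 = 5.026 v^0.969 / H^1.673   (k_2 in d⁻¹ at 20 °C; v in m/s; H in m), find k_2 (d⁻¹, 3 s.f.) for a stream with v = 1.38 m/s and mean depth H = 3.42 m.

k_2 ≈ 0.878 d⁻¹

k_2 = 5.026 × 1.38^0.969 / 3.42^1.673 = 5.026 × 1.366 / 7.824 = 0.8777 d⁻¹.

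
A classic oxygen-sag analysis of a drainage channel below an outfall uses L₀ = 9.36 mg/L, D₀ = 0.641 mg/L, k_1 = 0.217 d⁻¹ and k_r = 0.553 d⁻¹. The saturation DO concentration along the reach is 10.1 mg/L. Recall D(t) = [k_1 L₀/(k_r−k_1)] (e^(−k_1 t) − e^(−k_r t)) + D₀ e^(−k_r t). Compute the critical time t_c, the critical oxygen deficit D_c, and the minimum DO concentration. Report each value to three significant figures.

t_c = [1/(k_r−k_1)] ln[(k_r/k_1)(1 − D₀(k_r−k_1)/(k_1 L₀))]
= [1/(0.553−0.217)] ln[(0.553/0.217)(1 − 0.641×0.3360/(0.217×9.36))]
= (1/0.3360) ln[2.548 × 0.8940] = 2.976 × ln(2.278) = 2.976 × 0.8234 = 2.451 d.
D_c = (k_1/k_r) L₀ e^(−k_1 t_c) = (0.217/0.553) × 9.36 × e^(−0.217×2.451) = 0.3924 × 9.36 × 0.5876 = 2.158 mg/L.
Minimum DO = C_s − D_c = 10.1 − 2.158 = 7.942 mg/L.

t_c ≈ 2.45 d; D_c ≈ 2.16 mg/L; min DO ≈ 7.94 mg/L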